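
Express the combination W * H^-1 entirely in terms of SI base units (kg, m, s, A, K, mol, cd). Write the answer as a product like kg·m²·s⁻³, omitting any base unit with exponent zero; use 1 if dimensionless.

s⁻¹·A²

W = J/s (power = energy per time),
    = kg·m²·s⁻³.
H = Wb/A (inductance = flux per current),
    = kg·m²·s⁻²·A⁻².
So H⁻¹ = kg⁻¹·m⁻²·s²·A².
Combining: W·H⁻¹ = (kg·m²·s⁻³) · (kg⁻¹·m⁻²·s²·A²) = s⁻¹·A².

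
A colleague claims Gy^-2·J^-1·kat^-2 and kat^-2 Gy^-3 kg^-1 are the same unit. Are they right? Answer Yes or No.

Left side:
  Gy = m²·s⁻².
  So Gy⁻² = m⁻⁴·s⁴.
  J = kg·m²·s⁻².
  So J⁻¹ = kg⁻¹·m⁻²·s².
  kat = s⁻¹·mol.
  So kat⁻² = s²·mol⁻².
  Combining: Gy⁻²·J⁻¹·kat⁻² = (m⁻⁴·s⁴) · (kg⁻¹·m⁻²·s²) · (s²·mol⁻²) = kg⁻¹·m⁻⁶·s⁸·mol⁻².
Right side:
  kat = mol/s = s⁻¹·mol (catalytic activity).
  So kat⁻² = s²·mol⁻².
  Gy = J/kg (absorbed dose = energy per mass),
      = m²·s⁻².
  So Gy⁻³ = m⁻⁶·s⁶.
  Combining: kat⁻²·Gy⁻³·kg⁻¹ = (s²·mol⁻²) · (m⁻⁶·s⁶) · kg⁻¹ = kg⁻¹·m⁻⁶·s⁸·mol⁻².
Both reduce to kg⁻¹·m⁻⁶·s⁸·mol⁻².

Yes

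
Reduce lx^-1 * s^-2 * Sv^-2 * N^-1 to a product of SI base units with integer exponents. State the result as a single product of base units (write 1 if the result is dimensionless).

lx = lm/m² (illuminance = luminous flux per area),
    = m⁻²·cd.
So lx⁻¹ = m²·cd⁻¹.
Sv = J/kg (equivalent dose = energy per mass),
    = m²·s⁻².
So Sv⁻² = m⁻⁴·s⁴.
N = kg·m/s² = kg·m·s⁻² (force = mass × acceleration).
So N⁻¹ = kg⁻¹·m⁻¹·s².
Combining: lx⁻¹·s⁻²·Sv⁻²·N⁻¹ = (m²·cd⁻¹) · s⁻² · (m⁻⁴·s⁴) · (kg⁻¹·m⁻¹·s²) = kg⁻¹·m⁻³·s⁴·cd⁻¹.

kg⁻¹·m⁻³·s⁴·cd⁻¹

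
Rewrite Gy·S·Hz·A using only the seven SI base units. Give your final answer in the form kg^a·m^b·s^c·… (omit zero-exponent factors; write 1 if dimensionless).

Gy = J/kg (absorbed dose = energy per mass),
    = m²·s⁻².
S = 1/Ω (conductance is reciprocal resistance),
    = kg⁻¹·m⁻²·s³·A².
Hz = 1/s = s⁻¹ (frequency is cycles per second).
Combining: Gy·S·Hz·A = (m²·s⁻²) · (kg⁻¹·m⁻²·s³·A²) · s⁻¹ · A = kg⁻¹·A³.

kg⁻¹·A³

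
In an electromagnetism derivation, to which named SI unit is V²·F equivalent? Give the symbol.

V = W/A (potential = power per current),
    = kg·m²·s⁻³·A⁻¹.
So V² = kg²·m⁴·s⁻⁶·A⁻².
F = C/V (capacitance = charge per voltage),
    = A·s/(kg·m²·s⁻³·A⁻¹) (substituting C and V),
    = kg⁻¹·m⁻²·s⁴·A².
Combining: V²·F = (kg²·m⁴·s⁻⁶·A⁻²) · (kg⁻¹·m⁻²·s⁴·A²) = kg·m²·s⁻².
kg·m²·s⁻² is the base-SI form of the joule.

J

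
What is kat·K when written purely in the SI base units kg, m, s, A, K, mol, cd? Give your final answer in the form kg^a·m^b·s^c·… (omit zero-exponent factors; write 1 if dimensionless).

kat = mol/s = s⁻¹·mol (catalytic activity).
Combining: kat·K = (s⁻¹·mol) · K = s⁻¹·K·mol.

s⁻¹·K·mol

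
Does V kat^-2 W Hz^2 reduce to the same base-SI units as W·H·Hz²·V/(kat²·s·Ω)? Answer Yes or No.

Yes

Left side:
  V = kg·m²·s⁻³·A⁻¹.
  kat = s⁻¹·mol.
  So kat⁻² = s²·mol⁻².
  W = kg·m²·s⁻³.
  Hz = s⁻¹.
  So Hz² = s⁻².
  Combining: V·kat⁻²·W·Hz² = (kg·m²·s⁻³·A⁻¹) · (s²·mol⁻²) · (kg·m²·s⁻³) · s⁻² = kg²·m⁴·s⁻⁶·A⁻¹·mol⁻².
Right side:
  kat = mol/s = s⁻¹·mol (catalytic activity).
  So kat⁻² = s²·mol⁻².
  W = J/s (power = energy per time),
      = kg·m²·s⁻³.
  H = Wb/A (inductance = flux per current),
      = kg·m²·s⁻²·A⁻².
  Hz = 1/s = s⁻¹ (frequency is cycles per second).
  So Hz² = s⁻².
  V = W/A (potential = power per current),
      = kg·m²·s⁻³·A⁻¹.
  Ω = V/A (resistance = voltage per current),
      = kg·m²·s⁻³·A⁻².
  So Ω⁻¹ = kg⁻¹·m⁻²·s³·A².
  Combining: kat⁻²·W·s⁻¹·H·Hz²·V·Ω⁻¹ = (s²·mol⁻²) · (kg·m²·s⁻³) · s⁻¹ · (kg·m²·s⁻²·A⁻²) · s⁻² · (kg·m²·s⁻³·A⁻¹) · (kg⁻¹·m⁻²·s³·A²) = kg²·m⁴·s⁻⁶·A⁻¹·mol⁻².
Both reduce to kg²·m⁴·s⁻⁶·A⁻¹·mol⁻².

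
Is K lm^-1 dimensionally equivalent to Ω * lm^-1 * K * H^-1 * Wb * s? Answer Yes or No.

No

Left side:
  lm = cd.
  So lm⁻¹ = cd⁻¹.
  Combining: K·lm⁻¹ = K · cd⁻¹ = K·cd⁻¹.
Right side:
  Ω = V/A (resistance = voltage per current),
      = kg·m²·s⁻³·A⁻².
  lm = cd·sr = cd (luminous flux; sr is dimensionless).
  So lm⁻¹ = cd⁻¹.
  H = Wb/A (inductance = flux per current),
      = kg·m²·s⁻²·A⁻².
  So H⁻¹ = kg⁻¹·m⁻²·s²·A².
  Wb = V·s (flux: a volt is a weber per second),
      = kg·m²·s⁻²·A⁻¹.
  Combining: Ω·lm⁻¹·K·H⁻¹·Wb·s = (kg·m²·s⁻³·A⁻²) · cd⁻¹ · K · (kg⁻¹·m⁻²·s²·A²) · (kg·m²·s⁻²·A⁻¹) · s = kg·m²·s⁻²·A⁻¹·K·cd⁻¹.
Left is K·cd⁻¹; right is kg·m²·s⁻²·A⁻¹·K·cd⁻¹ — different.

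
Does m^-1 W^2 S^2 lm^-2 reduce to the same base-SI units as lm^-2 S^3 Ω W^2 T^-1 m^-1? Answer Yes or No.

Left side:
  W = J/s (power = energy per time),
      = kg·m²·s⁻³.
  So W² = kg²·m⁴·s⁻⁶.
  S = 1/Ω (conductance is reciprocal resistance),
      = kg⁻¹·m⁻²·s³·A².
  So S² = kg⁻²·m⁻⁴·s⁶·A⁴.
  lm = cd·sr = cd (luminous flux; sr is dimensionless).
  So lm⁻² = cd⁻².
  Combining: m⁻¹·W²·S²·lm⁻² = m⁻¹ · (kg²·m⁴·s⁻⁶) · (kg⁻²·m⁻⁴·s⁶·A⁴) · cd⁻² = m⁻¹·A⁴·cd⁻².
Right side:
  lm = cd.
  So lm⁻² = cd⁻².
  S = kg⁻¹·m⁻²·s³·A².
  So S³ = kg⁻³·m⁻⁶·s⁹·A⁶.
  Ω = kg·m²·s⁻³·A⁻².
  W = kg·m²·s⁻³.
  So W² = kg²·m⁴·s⁻⁶.
  T = kg·s⁻²·A⁻¹.
  So T⁻¹ = kg⁻¹·s²·A.
  Combining: lm⁻²·S³·Ω·W²·T⁻¹·m⁻¹ = cd⁻² · (kg⁻³·m⁻⁶·s⁹·A⁶) · (kg·m²·s⁻³·A⁻²) · (kg²·m⁴·s⁻⁶) · (kg⁻¹·s²·A) · m⁻¹ = kg⁻¹·m⁻¹·s²·A⁵·cd⁻².
Left is m⁻¹·A⁴·cd⁻²; right is kg⁻¹·m⁻¹·s²·A⁵·cd⁻² — different.

No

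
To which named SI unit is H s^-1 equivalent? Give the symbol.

H = kg·m²·s⁻²·A⁻².
Combining: H·s⁻¹ = (kg·m²·s⁻²·A⁻²) · s⁻¹ = kg·m²·s⁻³·A⁻².
kg·m²·s⁻³·A⁻² is the base-SI form of the ohm.

Ω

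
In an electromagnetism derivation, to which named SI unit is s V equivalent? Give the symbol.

V = kg·m²·s⁻³·A⁻¹.
Combining: s·V = s · (kg·m²·s⁻³·A⁻¹) = kg·m²·s⁻²·A⁻¹.
kg·m²·s⁻²·A⁻¹ is the base-SI form of the weber.

Wb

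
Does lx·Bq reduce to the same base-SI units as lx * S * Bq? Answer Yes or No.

Left side:
  lx = lm/m² (illuminance = luminous flux per area),
      = m⁻²·cd.
  Bq = 1/s = s⁻¹ (activity is decays per second).
  Combining: lx·Bq = (m⁻²·cd) · s⁻¹ = m⁻²·s⁻¹·cd.
Right side:
  lx = lm/m² (illuminance = luminous flux per area),
      = m⁻²·cd.
  S = 1/Ω (conductance is reciprocal resistance),
      = kg⁻¹·m⁻²·s³·A².
  Bq = 1/s = s⁻¹ (activity is decays per second).
  Combining: lx·S·Bq = (m⁻²·cd) · (kg⁻¹·m⁻²·s³·A²) · s⁻¹ = kg⁻¹·m⁻⁴·s²·A²·cd.
Left is m⁻²·s⁻¹·cd; right is kg⁻¹·m⁻⁴·s²·A²·cd — different.

No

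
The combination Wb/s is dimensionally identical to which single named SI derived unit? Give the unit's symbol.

V

Wb = V·s (flux: a volt is a weber per second),
    = kg·m²·s⁻²·A⁻¹.
Combining: s⁻¹·Wb = s⁻¹ · (kg·m²·s⁻²·A⁻¹) = kg·m²·s⁻³·A⁻¹.
kg·m²·s⁻³·A⁻¹ is the base-SI form of the volt.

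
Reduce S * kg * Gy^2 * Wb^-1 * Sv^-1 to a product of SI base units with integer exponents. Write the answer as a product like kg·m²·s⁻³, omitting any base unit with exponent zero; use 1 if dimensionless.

kg⁻¹·m⁻²·s³·A³

S = kg⁻¹·m⁻²·s³·A².
Gy = m²·s⁻².
So Gy² = m⁴·s⁻⁴.
Wb = kg·m²·s⁻²·A⁻¹.
So Wb⁻¹ = kg⁻¹·m⁻²·s²·A.
Sv = m²·s⁻².
So Sv⁻¹ = m⁻²·s².
Combining: S·kg·Gy²·Wb⁻¹·Sv⁻¹ = (kg⁻¹·m⁻²·s³·A²) · kg · (m⁴·s⁻⁴) · (kg⁻¹·m⁻²·s²·A) · (m⁻²·s²) = kg⁻¹·m⁻²·s³·A³.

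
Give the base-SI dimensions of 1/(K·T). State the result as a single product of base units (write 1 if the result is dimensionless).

kg⁻¹·s²·A·K⁻¹

T = Wb/m² (flux density = flux per area),
    = kg·s⁻²·A⁻¹.
So T⁻¹ = kg⁻¹·s²·A.
Combining: K⁻¹·T⁻¹ = K⁻¹ · (kg⁻¹·s²·A) = kg⁻¹·s²·A·K⁻¹.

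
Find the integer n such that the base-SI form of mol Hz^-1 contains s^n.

1

Hz = 1/s = s⁻¹ (frequency is cycles per second).
So Hz⁻¹ = s.
Combining: mol·Hz⁻¹ = mol · s = s·mol.
The exponent of s is 1.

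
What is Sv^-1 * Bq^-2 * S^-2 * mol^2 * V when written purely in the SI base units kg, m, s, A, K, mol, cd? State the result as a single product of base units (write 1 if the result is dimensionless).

Sv = J/kg (equivalent dose = energy per mass),
    = m²·s⁻².
So Sv⁻¹ = m⁻²·s².
Bq = 1/s = s⁻¹ (activity is decays per second).
So Bq⁻² = s².
S = 1/Ω (conductance is reciprocal resistance),
    = kg⁻¹·m⁻²·s³·A².
So S⁻² = kg²·m⁴·s⁻⁶·A⁻⁴.
V = W/A (potential = power per current),
    = kg·m²·s⁻³·A⁻¹.
Combining: Sv⁻¹·Bq⁻²·S⁻²·mol²·V = (m⁻²·s²) · s² · (kg²·m⁴·s⁻⁶·A⁻⁴) · mol² · (kg·m²·s⁻³·A⁻¹) = kg³·m⁴·s⁻⁵·A⁻⁵·mol².

kg³·m⁴·s⁻⁵·A⁻⁵·mol²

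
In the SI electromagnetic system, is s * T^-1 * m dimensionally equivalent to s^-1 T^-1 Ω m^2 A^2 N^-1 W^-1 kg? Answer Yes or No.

Yes

Left side:
  T = kg·s⁻²·A⁻¹.
  So T⁻¹ = kg⁻¹·s²·A.
  Combining: s·T⁻¹·m = s · (kg⁻¹·s²·A) · m = kg⁻¹·m·s³·A.
Right side:
  T = Wb/m² (flux density = flux per area),
      = kg·s⁻²·A⁻¹.
  So T⁻¹ = kg⁻¹·s²·A.
  Ω = V/A (resistance = voltage per current),
      = kg·m²·s⁻³·A⁻².
  N = kg·m/s² = kg·m·s⁻² (force = mass × acceleration).
  So N⁻¹ = kg⁻¹·m⁻¹·s².
  W = J/s (power = energy per time),
      = kg·m²·s⁻³.
  So W⁻¹ = kg⁻¹·m⁻²·s³.
  Combining: s⁻¹·T⁻¹·Ω·m²·A²·N⁻¹·W⁻¹·kg = s⁻¹ · (kg⁻¹·s²·A) · (kg·m²·s⁻³·A⁻²) · m² · A² · (kg⁻¹·m⁻¹·s²) · (kg⁻¹·m⁻²·s³) · kg = kg⁻¹·m·s³·A.
Both reduce to kg⁻¹·m·s³·A.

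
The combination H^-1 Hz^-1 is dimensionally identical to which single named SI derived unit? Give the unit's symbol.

S

H = kg·m²·s⁻²·A⁻².
So H⁻¹ = kg⁻¹·m⁻²·s²·A².
Hz = s⁻¹.
So Hz⁻¹ = s.
Combining: H⁻¹·Hz⁻¹ = (kg⁻¹·m⁻²·s²·A²) · s = kg⁻¹·m⁻²·s³·A².
kg⁻¹·m⁻²·s³·A² is the base-SI form of the siemens.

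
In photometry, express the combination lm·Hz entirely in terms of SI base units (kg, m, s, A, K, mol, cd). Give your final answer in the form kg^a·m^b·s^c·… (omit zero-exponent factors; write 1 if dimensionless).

lm = cd.
Hz = s⁻¹.
Combining: lm·Hz = cd · s⁻¹ = s⁻¹·cd.

s⁻¹·cd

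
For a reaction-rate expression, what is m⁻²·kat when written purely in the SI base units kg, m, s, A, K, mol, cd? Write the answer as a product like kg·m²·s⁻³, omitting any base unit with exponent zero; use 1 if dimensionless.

kat = mol/s = s⁻¹·mol (catalytic activity).
Combining: m⁻²·kat = m⁻² · (s⁻¹·mol) = m⁻²·s⁻¹·mol.

m⁻²·s⁻¹·mol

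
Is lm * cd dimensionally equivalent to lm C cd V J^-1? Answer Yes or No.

Left side:
  lm = cd.
  Combining: lm·cd = cd · cd = cd².
Right side:
  lm = cd·sr = cd (luminous flux; sr is dimensionless).
  C = A·s = s·A (charge = current × time).
  V = W/A (potential = power per current),
      = kg·m²·s⁻³·A⁻¹.
  J = N·m (work = force × distance),
      = kg·m²·s⁻².
  So J⁻¹ = kg⁻¹·m⁻²·s².
  Combining: lm·C·cd·V·J⁻¹ = cd · (s·A) · cd · (kg·m²·s⁻³·A⁻¹) · (kg⁻¹·m⁻²·s²) = cd².
Both reduce to cd².

Yes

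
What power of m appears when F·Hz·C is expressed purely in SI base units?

F = kg⁻¹·m⁻²·s⁴·A².
Hz = s⁻¹.
C = s·A.
Combining: F·Hz·C = (kg⁻¹·m⁻²·s⁴·A²) · s⁻¹ · (s·A) = kg⁻¹·m⁻²·s⁴·A³.
The exponent of m is -2.

-2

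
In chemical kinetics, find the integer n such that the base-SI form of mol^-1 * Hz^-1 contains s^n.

Hz = s⁻¹.
So Hz⁻¹ = s.
Combining: mol⁻¹·Hz⁻¹ = mol⁻¹ · s = s·mol⁻¹.
The exponent of s is 1.

1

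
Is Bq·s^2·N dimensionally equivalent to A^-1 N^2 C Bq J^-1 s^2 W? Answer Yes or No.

Left side:
  Bq = 1/s = s⁻¹ (activity is decays per second).
  N = kg·m/s² = kg·m·s⁻² (force = mass × acceleration).
  Combining: Bq·s²·N = s⁻¹ · s² · (kg·m·s⁻²) = kg·m·s⁻¹.
Right side:
  N = kg·m/s² = kg·m·s⁻² (force = mass × acceleration).
  So N² = kg²·m²·s⁻⁴.
  C = A·s = s·A (charge = current × time).
  Bq = 1/s = s⁻¹ (activity is decays per second).
  J = N·m (work = force × distance),
      = kg·m²·s⁻².
  So J⁻¹ = kg⁻¹·m⁻²·s².
  W = J/s (power = energy per time),
      = kg·m²·s⁻³.
  Combining: A⁻¹·N²·C·Bq·J⁻¹·s²·W = A⁻¹ · (kg²·m²·s⁻⁴) · (s·A) · s⁻¹ · (kg⁻¹·m⁻²·s²) · s² · (kg·m²·s⁻³) = kg²·m²·s⁻³.
Left is kg·m·s⁻¹; right is kg²·m²·s⁻³ — different.

No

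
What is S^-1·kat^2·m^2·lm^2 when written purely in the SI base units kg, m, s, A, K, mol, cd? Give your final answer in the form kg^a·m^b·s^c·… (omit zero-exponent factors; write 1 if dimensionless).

S = kg⁻¹·m⁻²·s³·A².
So S⁻¹ = kg·m²·s⁻³·A⁻².
kat = s⁻¹·mol.
So kat² = s⁻²·mol².
lm = cd.
So lm² = cd².
Combining: S⁻¹·kat²·m²·lm² = (kg·m²·s⁻³·A⁻²) · (s⁻²·mol²) · m² · cd² = kg·m⁴·s⁻⁵·A⁻²·mol²·cd².

kg·m⁴·s⁻⁵·A⁻²·mol²·cd²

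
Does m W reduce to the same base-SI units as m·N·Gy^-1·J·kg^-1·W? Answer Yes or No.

No

Left side:
  W = kg·m²·s⁻³.
  Combining: m·W = m · (kg·m²·s⁻³) = kg·m³·s⁻³.
Right side:
  N = kg·m/s² = kg·m·s⁻² (force = mass × acceleration).
  Gy = J/kg (absorbed dose = energy per mass),
      = m²·s⁻².
  So Gy⁻¹ = m⁻²·s².
  J = N·m (work = force × distance),
      = kg·m²·s⁻².
  W = J/s (power = energy per time),
      = kg·m²·s⁻³.
  Combining: m·N·Gy⁻¹·J·kg⁻¹·W = m · (kg·m·s⁻²) · (m⁻²·s²) · (kg·m²·s⁻²) · kg⁻¹ · (kg·m²·s⁻³) = kg²·m⁴·s⁻⁵.
Left is kg·m³·s⁻³; right is kg²·m⁴·s⁻⁵ — different.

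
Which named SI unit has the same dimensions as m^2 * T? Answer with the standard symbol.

T = Wb/m² (flux density = flux per area),
    = kg·s⁻²·A⁻¹.
Combining: m²·T = m² · (kg·s⁻²·A⁻¹) = kg·m²·s⁻²·A⁻¹.
kg·m²·s⁻²·A⁻¹ is the base-SI form of the weber.

Wb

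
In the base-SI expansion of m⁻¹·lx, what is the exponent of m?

lx = lm/m² (illuminance = luminous flux per area),
    = m⁻²·cd.
Combining: m⁻¹·lx = m⁻¹ · (m⁻²·cd) = m⁻³·cd.
The exponent of m is -3.

-3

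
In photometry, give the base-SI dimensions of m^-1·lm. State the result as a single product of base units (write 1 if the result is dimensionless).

m⁻¹·cd

lm = cd·sr = cd (luminous flux; sr is dimensionless).
Combining: m⁻¹·lm = m⁻¹ · cd = m⁻¹·cd.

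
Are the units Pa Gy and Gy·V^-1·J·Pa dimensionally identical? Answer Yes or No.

Left side:
  Pa = N/m² (pressure = force per area),
      = kg·m⁻¹·s⁻².
  Gy = J/kg (absorbed dose = energy per mass),
      = m²·s⁻².
  Combining: Pa·Gy = (kg·m⁻¹·s⁻²) · (m²·s⁻²) = kg·m·s⁻⁴.
Right side:
  Gy = J/kg (absorbed dose = energy per mass),
      = m²·s⁻².
  V = W/A (potential = power per current),
      = kg·m²·s⁻³·A⁻¹.
  So V⁻¹ = kg⁻¹·m⁻²·s³·A.
  J = N·m (work = force × distance),
      = kg·m²·s⁻².
  Pa = N/m² (pressure = force per area),
      = kg·m⁻¹·s⁻².
  Combining: Gy·V⁻¹·J·Pa = (m²·s⁻²) · (kg⁻¹·m⁻²·s³·A) · (kg·m²·s⁻²) · (kg·m⁻¹·s⁻²) = kg·m·s⁻³·A.
Left is kg·m·s⁻⁴; right is kg·m·s⁻³·A — different.

No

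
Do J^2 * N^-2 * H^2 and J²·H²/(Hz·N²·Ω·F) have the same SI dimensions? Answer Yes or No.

Yes

Left side:
  J = N·m (work = force × distance),
      = kg·m²·s⁻².
  So J² = kg²·m⁴·s⁻⁴.
  N = kg·m/s² = kg·m·s⁻² (force = mass × acceleration).
  So N⁻² = kg⁻²·m⁻²·s⁴.
  H = Wb/A (inductance = flux per current),
      = kg·m²·s⁻²·A⁻².
  So H² = kg²·m⁴·s⁻⁴·A⁻⁴.
  Combining: J²·N⁻²·H² = (kg²·m⁴·s⁻⁴) · (kg⁻²·m⁻²·s⁴) · (kg²·m⁴·s⁻⁴·A⁻⁴) = kg²·m⁶·s⁻⁴·A⁻⁴.
Right side:
  J = N·m (work = force × distance),
      = kg·m²·s⁻².
  So J² = kg²·m⁴·s⁻⁴.
  H = Wb/A (inductance = flux per current),
      = kg·m²·s⁻²·A⁻².
  So H² = kg²·m⁴·s⁻⁴·A⁻⁴.
  Hz = 1/s = s⁻¹ (frequency is cycles per second).
  So Hz⁻¹ = s.
  N = kg·m/s² = kg·m·s⁻² (force = mass × acceleration).
  So N⁻² = kg⁻²·m⁻²·s⁴.
  Ω = V/A (resistance = voltage per current),
      = kg·m²·s⁻³·A⁻².
  So Ω⁻¹ = kg⁻¹·m⁻²·s³·A².
  F = C/V (capacitance = charge per voltage),
      = A·s/(kg·m²·s⁻³·A⁻¹) (substituting C and V),
      = kg⁻¹·m⁻²·s⁴·A².
  So F⁻¹ = kg·m²·s⁻⁴·A⁻².
  Combining: J²·H²·Hz⁻¹·N⁻²·Ω⁻¹·F⁻¹ = (kg²·m⁴·s⁻⁴) · (kg²·m⁴·s⁻⁴·A⁻⁴) · s · (kg⁻²·m⁻²·s⁴) · (kg⁻¹·m⁻²·s³·A²) · (kg·m²·s⁻⁴·A⁻²) = kg²·m⁶·s⁻⁴·A⁻⁴.
Both reduce to kg²·m⁶·s⁻⁴·A⁻⁴.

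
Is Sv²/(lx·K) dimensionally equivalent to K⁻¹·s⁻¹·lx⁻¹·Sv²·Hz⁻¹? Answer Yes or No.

Yes

Left side:
  lx = lm/m² (illuminance = luminous flux per area),
      = m⁻²·cd.
  So lx⁻¹ = m²·cd⁻¹.
  Sv = J/kg (equivalent dose = energy per mass),
      = m²·s⁻².
  So Sv² = m⁴·s⁻⁴.
  Combining: lx⁻¹·Sv²·K⁻¹ = (m²·cd⁻¹) · (m⁴·s⁻⁴) · K⁻¹ = m⁶·s⁻⁴·K⁻¹·cd⁻¹.
Right side:
  lx = m⁻²·cd.
  So lx⁻¹ = m²·cd⁻¹.
  Sv = m²·s⁻².
  So Sv² = m⁴·s⁻⁴.
  Hz = s⁻¹.
  So Hz⁻¹ = s.
  Combining: K⁻¹·s⁻¹·lx⁻¹·Sv²·Hz⁻¹ = K⁻¹ · s⁻¹ · (m²·cd⁻¹) · (m⁴·s⁻⁴) · s = m⁶·s⁻⁴·K⁻¹·cd⁻¹.
Both reduce to m⁶·s⁻⁴·K⁻¹·cd⁻¹.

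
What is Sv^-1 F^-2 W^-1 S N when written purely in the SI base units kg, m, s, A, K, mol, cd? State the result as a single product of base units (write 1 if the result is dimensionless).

kg·m⁻¹·s⁻²·A⁻²

Sv = J/kg (equivalent dose = energy per mass),
    = m²·s⁻².
So Sv⁻¹ = m⁻²·s².
F = C/V (capacitance = charge per voltage),
    = A·s/(kg·m²·s⁻³·A⁻¹) (substituting C and V),
    = kg⁻¹·m⁻²·s⁴·A².
So F⁻² = kg²·m⁴·s⁻⁸·A⁻⁴.
W = J/s (power = energy per time),
    = kg·m²·s⁻³.
So W⁻¹ = kg⁻¹·m⁻²·s³.
S = 1/Ω (conductance is reciprocal resistance),
    = kg⁻¹·m⁻²·s³·A².
N = kg·m/s² = kg·m·s⁻² (force = mass × acceleration).
Combining: Sv⁻¹·F⁻²·W⁻¹·S·N = (m⁻²·s²) · (kg²·m⁴·s⁻⁸·A⁻⁴) · (kg⁻¹·m⁻²·s³) · (kg⁻¹·m⁻²·s³·A²) · (kg·m·s⁻²) = kg·m⁻¹·s⁻²·A⁻².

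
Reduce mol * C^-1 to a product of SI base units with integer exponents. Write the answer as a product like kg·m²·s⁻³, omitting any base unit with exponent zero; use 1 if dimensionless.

s⁻¹·A⁻¹·mol

C = s·A.
So C⁻¹ = s⁻¹·A⁻¹.
Combining: mol·C⁻¹ = mol · (s⁻¹·A⁻¹) = s⁻¹·A⁻¹·mol.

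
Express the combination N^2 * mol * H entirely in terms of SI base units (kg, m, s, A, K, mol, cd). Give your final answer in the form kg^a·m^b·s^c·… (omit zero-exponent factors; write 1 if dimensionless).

kg³·m⁴·s⁻⁶·A⁻²·mol

N = kg·m/s² = kg·m·s⁻² (force = mass × acceleration).
So N² = kg²·m²·s⁻⁴.
H = Wb/A (inductance = flux per current),
    = kg·m²·s⁻²·A⁻².
Combining: N²·mol·H = (kg²·m²·s⁻⁴) · mol · (kg·m²·s⁻²·A⁻²) = kg³·m⁴·s⁻⁶·A⁻²·mol.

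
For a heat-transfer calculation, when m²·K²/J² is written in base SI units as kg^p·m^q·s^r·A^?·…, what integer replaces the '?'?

J = kg·m²·s⁻².
So J⁻² = kg⁻²·m⁻⁴·s⁴.
Combining: m²·K²·J⁻² = m² · K² · (kg⁻²·m⁻⁴·s⁴) = kg⁻²·m⁻²·s⁴·K².
The exponent of A is 0.

0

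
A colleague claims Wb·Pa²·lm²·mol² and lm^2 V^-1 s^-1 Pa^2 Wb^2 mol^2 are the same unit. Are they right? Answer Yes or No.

Left side:
  Wb = V·s (flux: a volt is a weber per second),
      = kg·m²·s⁻²·A⁻¹.
  Pa = N/m² (pressure = force per area),
      = kg·m⁻¹·s⁻².
  So Pa² = kg²·m⁻²·s⁻⁴.
  lm = cd·sr = cd (luminous flux; sr is dimensionless).
  So lm² = cd².
  Combining: Wb·Pa²·lm²·mol² = (kg·m²·s⁻²·A⁻¹) · (kg²·m⁻²·s⁻⁴) · cd² · mol² = kg³·s⁻⁶·A⁻¹·mol²·cd².
Right side:
  lm = cd·sr = cd (luminous flux; sr is dimensionless).
  So lm² = cd².
  V = W/A (potential = power per current),
      = kg·m²·s⁻³·A⁻¹.
  So V⁻¹ = kg⁻¹·m⁻²·s³·A.
  Pa = N/m² (pressure = force per area),
      = kg·m⁻¹·s⁻².
  So Pa² = kg²·m⁻²·s⁻⁴.
  Wb = V·s (flux: a volt is a weber per second),
      = kg·m²·s⁻²·A⁻¹.
  So Wb² = kg²·m⁴·s⁻⁴·A⁻².
  Combining: lm²·V⁻¹·s⁻¹·Pa²·Wb²·mol² = cd² · (kg⁻¹·m⁻²·s³·A) · s⁻¹ · (kg²·m⁻²·s⁻⁴) · (kg²·m⁴·s⁻⁴·A⁻²) · mol² = kg³·s⁻⁶·A⁻¹·mol²·cd².
Both reduce to kg³·s⁻⁶·A⁻¹·mol²·cd².

Yes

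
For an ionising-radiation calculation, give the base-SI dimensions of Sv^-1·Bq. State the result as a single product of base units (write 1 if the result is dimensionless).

Sv = J/kg (equivalent dose = energy per mass),
    = m²·s⁻².
So Sv⁻¹ = m⁻²·s².
Bq = 1/s = s⁻¹ (activity is decays per second).
Combining: Sv⁻¹·Bq = (m⁻²·s²) · s⁻¹ = m⁻²·s.

m⁻²·s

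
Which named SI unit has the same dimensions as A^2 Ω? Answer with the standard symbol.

Ω = kg·m²·s⁻³·A⁻².
Combining: A²·Ω = A² · (kg·m²·s⁻³·A⁻²) = kg·m²·s⁻³.
kg·m²·s⁻³ is the base-SI form of the watt.

W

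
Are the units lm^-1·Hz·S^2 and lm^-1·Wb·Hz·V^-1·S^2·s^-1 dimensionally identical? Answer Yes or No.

Left side:
  lm = cd·sr = cd (luminous flux; sr is dimensionless).
  So lm⁻¹ = cd⁻¹.
  Hz = 1/s = s⁻¹ (frequency is cycles per second).
  S = 1/Ω (conductance is reciprocal resistance),
      = kg⁻¹·m⁻²·s³·A².
  So S² = kg⁻²·m⁻⁴·s⁶·A⁴.
  Combining: lm⁻¹·Hz·S² = cd⁻¹ · s⁻¹ · (kg⁻²·m⁻⁴·s⁶·A⁴) = kg⁻²·m⁻⁴·s⁵·A⁴·cd⁻¹.
Right side:
  lm = cd.
  So lm⁻¹ = cd⁻¹.
  Wb = kg·m²·s⁻²·A⁻¹.
  Hz = s⁻¹.
  V = kg·m²·s⁻³·A⁻¹.
  So V⁻¹ = kg⁻¹·m⁻²·s³·A.
  S = kg⁻¹·m⁻²·s³·A².
  So S² = kg⁻²·m⁻⁴·s⁶·A⁴.
  Combining: lm⁻¹·Wb·Hz·V⁻¹·S²·s⁻¹ = cd⁻¹ · (kg·m²·s⁻²·A⁻¹) · s⁻¹ · (kg⁻¹·m⁻²·s³·A) · (kg⁻²·m⁻⁴·s⁶·A⁴) · s⁻¹ = kg⁻²·m⁻⁴·s⁵·A⁴·cd⁻¹.
Both reduce to kg⁻²·m⁻⁴·s⁵·A⁴·cd⁻¹.

Yes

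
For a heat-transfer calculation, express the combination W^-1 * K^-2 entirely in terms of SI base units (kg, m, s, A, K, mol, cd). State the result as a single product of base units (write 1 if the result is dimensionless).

W = J/s (power = energy per time),
    = kg·m²·s⁻³.
So W⁻¹ = kg⁻¹·m⁻²·s³.
Combining: W⁻¹·K⁻² = (kg⁻¹·m⁻²·s³) · K⁻² = kg⁻¹·m⁻²·s³·K⁻².

kg⁻¹·m⁻²·s³·K⁻²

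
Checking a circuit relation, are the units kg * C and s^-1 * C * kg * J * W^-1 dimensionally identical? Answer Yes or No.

Left side:
  C = s·A.
  Combining: kg·C = kg · (s·A) = kg·s·A.
Right side:
  C = A·s = s·A (charge = current × time).
  J = N·m (work = force × distance),
      = kg·m²·s⁻².
  W = J/s (power = energy per time),
      = kg·m²·s⁻³.
  So W⁻¹ = kg⁻¹·m⁻²·s³.
  Combining: s⁻¹·C·kg·J·W⁻¹ = s⁻¹ · (s·A) · kg · (kg·m²·s⁻²) · (kg⁻¹·m⁻²·s³) = kg·s·A.
Both reduce to kg·s·A.

Yes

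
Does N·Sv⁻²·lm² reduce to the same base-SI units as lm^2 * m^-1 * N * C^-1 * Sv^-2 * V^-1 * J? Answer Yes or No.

Left side:
  N = kg·m/s² = kg·m·s⁻² (force = mass × acceleration).
  Sv = J/kg (equivalent dose = energy per mass),
      = m²·s⁻².
  So Sv⁻² = m⁻⁴·s⁴.
  lm = cd·sr = cd (luminous flux; sr is dimensionless).
  So lm² = cd².
  Combining: N·Sv⁻²·lm² = (kg·m·s⁻²) · (m⁻⁴·s⁴) · cd² = kg·m⁻³·s²·cd².
Right side:
  lm = cd·sr = cd (luminous flux; sr is dimensionless).
  So lm² = cd².
  N = kg·m/s² = kg·m·s⁻² (force = mass × acceleration).
  C = A·s = s·A (charge = current × time).
  So C⁻¹ = s⁻¹·A⁻¹.
  Sv = J/kg (equivalent dose = energy per mass),
      = m²·s⁻².
  So Sv⁻² = m⁻⁴·s⁴.
  V = W/A (potential = power per current),
      = kg·m²·s⁻³·A⁻¹.
  So V⁻¹ = kg⁻¹·m⁻²·s³·A.
  J = N·m (work = force × distance),
      = kg·m²·s⁻².
  Combining: lm²·m⁻¹·N·C⁻¹·Sv⁻²·V⁻¹·J = cd² · m⁻¹ · (kg·m·s⁻²) · (s⁻¹·A⁻¹) · (m⁻⁴·s⁴) · (kg⁻¹·m⁻²·s³·A) · (kg·m²·s⁻²) = kg·m⁻⁴·s²·cd².
Left is kg·m⁻³·s²·cd²; right is kg·m⁻⁴·s²·cd² — different.

No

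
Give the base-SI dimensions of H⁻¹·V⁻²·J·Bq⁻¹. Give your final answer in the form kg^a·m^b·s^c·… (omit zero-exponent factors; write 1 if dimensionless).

H = Wb/A (inductance = flux per current),
    = kg·m²·s⁻²·A⁻².
So H⁻¹ = kg⁻¹·m⁻²·s²·A².
V = W/A (potential = power per current),
    = kg·m²·s⁻³·A⁻¹.
So V⁻² = kg⁻²·m⁻⁴·s⁶·A².
J = N·m (work = force × distance),
    = kg·m²·s⁻².
Bq = 1/s = s⁻¹ (activity is decays per second).
So Bq⁻¹ = s.
Combining: H⁻¹·V⁻²·J·Bq⁻¹ = (kg⁻¹·m⁻²·s²·A²) · (kg⁻²·m⁻⁴·s⁶·A²) · (kg·m²·s⁻²) · s = kg⁻²·m⁻⁴·s⁷·A⁴.

kg⁻²·m⁻⁴·s⁷·A⁴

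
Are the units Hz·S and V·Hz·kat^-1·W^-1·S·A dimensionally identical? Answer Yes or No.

Left side:
  Hz = s⁻¹.
  S = kg⁻¹·m⁻²·s³·A².
  Combining: Hz·S = s⁻¹ · (kg⁻¹·m⁻²·s³·A²) = kg⁻¹·m⁻²·s²·A².
Right side:
  V = W/A (potential = power per current),
      = kg·m²·s⁻³·A⁻¹.
  Hz = 1/s = s⁻¹ (frequency is cycles per second).
  kat = mol/s = s⁻¹·mol (catalytic activity).
  So kat⁻¹ = s·mol⁻¹.
  W = J/s (power = energy per time),
      = kg·m²·s⁻³.
  So W⁻¹ = kg⁻¹·m⁻²·s³.
  S = 1/Ω (conductance is reciprocal resistance),
      = kg⁻¹·m⁻²·s³·A².
  Combining: V·Hz·kat⁻¹·W⁻¹·S·A = (kg·m²·s⁻³·A⁻¹) · s⁻¹ · (s·mol⁻¹) · (kg⁻¹·m⁻²·s³) · (kg⁻¹·m⁻²·s³·A²) · A = kg⁻¹·m⁻²·s³·A²·mol⁻¹.
Left is kg⁻¹·m⁻²·s²·A²; right is kg⁻¹·m⁻²·s³·A²·mol⁻¹ — different.

No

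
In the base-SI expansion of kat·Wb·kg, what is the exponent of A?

-1

kat = s⁻¹·mol.
Wb = kg·m²·s⁻²·A⁻¹.
Combining: kat·Wb·kg = (s⁻¹·mol) · (kg·m²·s⁻²·A⁻¹) · kg = kg²·m²·s⁻³·A⁻¹·mol.
The exponent of A is -1.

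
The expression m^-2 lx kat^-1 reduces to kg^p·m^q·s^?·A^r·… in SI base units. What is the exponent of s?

lx = m⁻²·cd.
kat = s⁻¹·mol.
So kat⁻¹ = s·mol⁻¹.
Combining: m⁻²·lx·kat⁻¹ = m⁻² · (m⁻²·cd) · (s·mol⁻¹) = m⁻⁴·s·mol⁻¹·cd.
The exponent of s is 1.

1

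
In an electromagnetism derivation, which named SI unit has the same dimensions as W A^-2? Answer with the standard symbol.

Ω

W = J/s (power = energy per time),
    = kg·m²·s⁻³.
Combining: W·A⁻² = (kg·m²·s⁻³) · A⁻² = kg·m²·s⁻³·A⁻².
kg·m²·s⁻³·A⁻² is the base-SI form of the ohm.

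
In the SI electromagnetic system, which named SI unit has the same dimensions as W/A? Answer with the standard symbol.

W = J/s (power = energy per time),
    = kg·m²·s⁻³.
Combining: A⁻¹·W = A⁻¹ · (kg·m²·s⁻³) = kg·m²·s⁻³·A⁻¹.
kg·m²·s⁻³·A⁻¹ is the base-SI form of the volt.

V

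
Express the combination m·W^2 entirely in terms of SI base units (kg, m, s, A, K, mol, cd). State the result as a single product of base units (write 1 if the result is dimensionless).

W = kg·m²·s⁻³.
So W² = kg²·m⁴·s⁻⁶.
Combining: m·W² = m · (kg²·m⁴·s⁻⁶) = kg²·m⁵·s⁻⁶.

kg²·m⁵·s⁻⁶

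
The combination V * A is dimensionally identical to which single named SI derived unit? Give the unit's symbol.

W

V = kg·m²·s⁻³·A⁻¹.
Combining: V·A = (kg·m²·s⁻³·A⁻¹) · A = kg·m²·s⁻³.
kg·m²·s⁻³ is the base-SI form of the watt.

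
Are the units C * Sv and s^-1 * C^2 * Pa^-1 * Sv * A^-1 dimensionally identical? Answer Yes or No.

No

Left side:
  C = s·A.
  Sv = m²·s⁻².
  Combining: C·Sv = (s·A) · (m²·s⁻²) = m²·s⁻¹·A.
Right side:
  C = A·s = s·A (charge = current × time).
  So C² = s²·A².
  Pa = N/m² (pressure = force per area),
      = kg·m⁻¹·s⁻².
  So Pa⁻¹ = kg⁻¹·m·s².
  Sv = J/kg (equivalent dose = energy per mass),
      = m²·s⁻².
  Combining: s⁻¹·C²·Pa⁻¹·Sv·A⁻¹ = s⁻¹ · (s²·A²) · (kg⁻¹·m·s²) · (m²·s⁻²) · A⁻¹ = kg⁻¹·m³·s·A.
Left is m²·s⁻¹·A; right is kg⁻¹·m³·s·A — different.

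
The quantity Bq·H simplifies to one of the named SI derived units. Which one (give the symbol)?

Bq = 1/s = s⁻¹ (activity is decays per second).
H = Wb/A (inductance = flux per current),
    = kg·m²·s⁻²·A⁻².
Combining: Bq·H = s⁻¹ · (kg·m²·s⁻²·A⁻²) = kg·m²·s⁻³·A⁻².
kg·m²·s⁻³·A⁻² is the base-SI form of the ohm.

Ω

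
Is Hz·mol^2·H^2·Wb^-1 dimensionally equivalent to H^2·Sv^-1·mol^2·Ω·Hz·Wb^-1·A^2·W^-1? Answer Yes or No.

No

Left side:
  Hz = 1/s = s⁻¹ (frequency is cycles per second).
  H = Wb/A (inductance = flux per current),
      = kg·m²·s⁻²·A⁻².
  So H² = kg²·m⁴·s⁻⁴·A⁻⁴.
  Wb = V·s (flux: a volt is a weber per second),
      = kg·m²·s⁻²·A⁻¹.
  So Wb⁻¹ = kg⁻¹·m⁻²·s²·A.
  Combining: Hz·mol²·H²·Wb⁻¹ = s⁻¹ · mol² · (kg²·m⁴·s⁻⁴·A⁻⁴) · (kg⁻¹·m⁻²·s²·A) = kg·m²·s⁻³·A⁻³·mol².
Right side:
  H = Wb/A (inductance = flux per current),
      = kg·m²·s⁻²·A⁻².
  So H² = kg²·m⁴·s⁻⁴·A⁻⁴.
  Sv = J/kg (equivalent dose = energy per mass),
      = m²·s⁻².
  So Sv⁻¹ = m⁻²·s².
  Ω = V/A (resistance = voltage per current),
      = kg·m²·s⁻³·A⁻².
  Hz = 1/s = s⁻¹ (frequency is cycles per second).
  Wb = V·s (flux: a volt is a weber per second),
      = kg·m²·s⁻²·A⁻¹.
  So Wb⁻¹ = kg⁻¹·m⁻²·s²·A.
  W = J/s (power = energy per time),
      = kg·m²·s⁻³.
  So W⁻¹ = kg⁻¹·m⁻²·s³.
  Combining: H²·Sv⁻¹·mol²·Ω·Hz·Wb⁻¹·A²·W⁻¹ = (kg²·m⁴·s⁻⁴·A⁻⁴) · (m⁻²·s²) · mol² · (kg·m²·s⁻³·A⁻²) · s⁻¹ · (kg⁻¹·m⁻²·s²·A) · A² · (kg⁻¹·m⁻²·s³) = kg·s⁻¹·A⁻³·mol².
Left is kg·m²·s⁻³·A⁻³·mol²; right is kg·s⁻¹·A⁻³·mol² — different.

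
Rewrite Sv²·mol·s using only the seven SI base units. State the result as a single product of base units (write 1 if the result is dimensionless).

m⁴·s⁻³·mol

Sv = J/kg (equivalent dose = energy per mass),
    = m²·s⁻².
So Sv² = m⁴·s⁻⁴.
Combining: Sv²·mol·s = (m⁴·s⁻⁴) · mol · s = m⁴·s⁻³·mol.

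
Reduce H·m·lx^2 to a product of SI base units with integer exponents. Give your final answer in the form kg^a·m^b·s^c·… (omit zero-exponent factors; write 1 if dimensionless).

kg·m⁻¹·s⁻²·A⁻²·cd²

H = Wb/A (inductance = flux per current),
    = kg·m²·s⁻²·A⁻².
lx = lm/m² (illuminance = luminous flux per area),
    = m⁻²·cd.
So lx² = m⁻⁴·cd².
Combining: H·m·lx² = (kg·m²·s⁻²·A⁻²) · m · (m⁻⁴·cd²) = kg·m⁻¹·s⁻²·A⁻²·cd².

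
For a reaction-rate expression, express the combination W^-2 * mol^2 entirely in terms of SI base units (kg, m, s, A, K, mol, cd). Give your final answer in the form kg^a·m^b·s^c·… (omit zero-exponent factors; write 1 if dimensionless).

kg⁻²·m⁻⁴·s⁶·mol²

W = kg·m²·s⁻³.
So W⁻² = kg⁻²·m⁻⁴·s⁶.
Combining: W⁻²·mol² = (kg⁻²·m⁻⁴·s⁶) · mol² = kg⁻²·m⁻⁴·s⁶·mol².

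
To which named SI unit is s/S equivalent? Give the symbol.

S = kg⁻¹·m⁻²·s³·A².
So S⁻¹ = kg·m²·s⁻³·A⁻².
Combining: s·S⁻¹ = s · (kg·m²·s⁻³·A⁻²) = kg·m²·s⁻²·A⁻².
kg·m²·s⁻²·A⁻² is the base-SI form of the henry.

H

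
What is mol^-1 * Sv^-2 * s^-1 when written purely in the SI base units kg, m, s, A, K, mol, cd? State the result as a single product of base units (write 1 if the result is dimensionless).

Sv = m²·s⁻².
So Sv⁻² = m⁻⁴·s⁴.
Combining: mol⁻¹·Sv⁻²·s⁻¹ = mol⁻¹ · (m⁻⁴·s⁴) · s⁻¹ = m⁻⁴·s³·mol⁻¹.

m⁻⁴·s³·mol⁻¹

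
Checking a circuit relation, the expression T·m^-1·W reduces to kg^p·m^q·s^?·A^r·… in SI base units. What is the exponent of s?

-5

T = Wb/m² (flux density = flux per area),
    = kg·s⁻²·A⁻¹.
W = J/s (power = energy per time),
    = kg·m²·s⁻³.
Combining: T·m⁻¹·W = (kg·s⁻²·A⁻¹) · m⁻¹ · (kg·m²·s⁻³) = kg²·m·s⁻⁵·A⁻¹.
The exponent of s is -5.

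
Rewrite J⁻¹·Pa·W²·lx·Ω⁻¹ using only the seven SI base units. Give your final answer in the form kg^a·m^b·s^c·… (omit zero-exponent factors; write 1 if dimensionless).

kg·m⁻³·s⁻³·A²·cd

J = N·m (work = force × distance),
    = kg·m²·s⁻².
So J⁻¹ = kg⁻¹·m⁻²·s².
Pa = N/m² (pressure = force per area),
    = kg·m⁻¹·s⁻².
W = J/s (power = energy per time),
    = kg·m²·s⁻³.
So W² = kg²·m⁴·s⁻⁶.
lx = lm/m² (illuminance = luminous flux per area),
    = m⁻²·cd.
Ω = V/A (resistance = voltage per current),
    = kg·m²·s⁻³·A⁻².
So Ω⁻¹ = kg⁻¹·m⁻²·s³·A².
Combining: J⁻¹·Pa·W²·lx·Ω⁻¹ = (kg⁻¹·m⁻²·s²) · (kg·m⁻¹·s⁻²) · (kg²·m⁴·s⁻⁶) · (m⁻²·cd) · (kg⁻¹·m⁻²·s³·A²) = kg·m⁻³·s⁻³·A²·cd.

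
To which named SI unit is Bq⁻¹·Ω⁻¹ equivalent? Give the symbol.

Bq = 1/s = s⁻¹ (activity is decays per second).
So Bq⁻¹ = s.
Ω = V/A (resistance = voltage per current),
    = kg·m²·s⁻³·A⁻².
So Ω⁻¹ = kg⁻¹·m⁻²·s³·A².
Combining: Bq⁻¹·Ω⁻¹ = s · (kg⁻¹·m⁻²·s³·A²) = kg⁻¹·m⁻²·s⁴·A².
kg⁻¹·m⁻²·s⁴·A² is the base-SI form of the farad.

F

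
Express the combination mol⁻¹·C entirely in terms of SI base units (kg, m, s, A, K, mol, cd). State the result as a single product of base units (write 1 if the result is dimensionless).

s·A·mol⁻¹

C = A·s = s·A (charge = current × time).
Combining: mol⁻¹·C = mol⁻¹ · (s·A) = s·A·mol⁻¹.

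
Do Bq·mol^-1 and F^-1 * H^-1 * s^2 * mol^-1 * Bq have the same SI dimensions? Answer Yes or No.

Left side:
  Bq = 1/s = s⁻¹ (activity is decays per second).
  Combining: Bq·mol⁻¹ = s⁻¹ · mol⁻¹ = s⁻¹·mol⁻¹.
Right side:
  F = C/V (capacitance = charge per voltage),
      = A·s/(kg·m²·s⁻³·A⁻¹) (substituting C and V),
      = kg⁻¹·m⁻²·s⁴·A².
  So F⁻¹ = kg·m²·s⁻⁴·A⁻².
  H = Wb/A (inductance = flux per current),
      = kg·m²·s⁻²·A⁻².
  So H⁻¹ = kg⁻¹·m⁻²·s²·A².
  Bq = 1/s = s⁻¹ (activity is decays per second).
  Combining: F⁻¹·H⁻¹·s²·mol⁻¹·Bq = (kg·m²·s⁻⁴·A⁻²) · (kg⁻¹·m⁻²·s²·A²) · s² · mol⁻¹ · s⁻¹ = s⁻¹·mol⁻¹.
Both reduce to s⁻¹·mol⁻¹.

Yes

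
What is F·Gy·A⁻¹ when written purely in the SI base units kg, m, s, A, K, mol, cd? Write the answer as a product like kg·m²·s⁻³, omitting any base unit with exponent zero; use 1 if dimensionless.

kg⁻¹·s²·A

F = C/V (capacitance = charge per voltage),
    = A·s/(kg·m²·s⁻³·A⁻¹) (substituting C and V),
    = kg⁻¹·m⁻²·s⁴·A².
Gy = J/kg (absorbed dose = energy per mass),
    = m²·s⁻².
Combining: F·Gy·A⁻¹ = (kg⁻¹·m⁻²·s⁴·A²) · (m²·s⁻²) · A⁻¹ = kg⁻¹·s²·A.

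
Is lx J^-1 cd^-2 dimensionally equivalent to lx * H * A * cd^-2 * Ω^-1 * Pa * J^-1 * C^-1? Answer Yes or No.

Left side:
  lx = lm/m² (illuminance = luminous flux per area),
      = m⁻²·cd.
  J = N·m (work = force × distance),
      = kg·m²·s⁻².
  So J⁻¹ = kg⁻¹·m⁻²·s².
  Combining: lx·J⁻¹·cd⁻² = (m⁻²·cd) · (kg⁻¹·m⁻²·s²) · cd⁻² = kg⁻¹·m⁻⁴·s²·cd⁻¹.
Right side:
  lx = lm/m² (illuminance = luminous flux per area),
      = m⁻²·cd.
  H = Wb/A (inductance = flux per current),
      = kg·m²·s⁻²·A⁻².
  Ω = V/A (resistance = voltage per current),
      = kg·m²·s⁻³·A⁻².
  So Ω⁻¹ = kg⁻¹·m⁻²·s³·A².
  Pa = N/m² (pressure = force per area),
      = kg·m⁻¹·s⁻².
  J = N·m (work = force × distance),
      = kg·m²·s⁻².
  So J⁻¹ = kg⁻¹·m⁻²·s².
  C = A·s = s·A (charge = current × time).
  So C⁻¹ = s⁻¹·A⁻¹.
  Combining: lx·H·A·cd⁻²·Ω⁻¹·Pa·J⁻¹·C⁻¹ = (m⁻²·cd) · (kg·m²·s⁻²·A⁻²) · A · cd⁻² · (kg⁻¹·m⁻²·s³·A²) · (kg·m⁻¹·s⁻²) · (kg⁻¹·m⁻²·s²) · (s⁻¹·A⁻¹) = m⁻⁵·cd⁻¹.
Left is kg⁻¹·m⁻⁴·s²·cd⁻¹; right is m⁻⁵·cd⁻¹ — different.

No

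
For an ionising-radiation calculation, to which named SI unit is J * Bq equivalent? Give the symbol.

W

J = kg·m²·s⁻².
Bq = s⁻¹.
Combining: J·Bq = (kg·m²·s⁻²) · s⁻¹ = kg·m²·s⁻³.
kg·m²·s⁻³ is the base-SI form of the watt.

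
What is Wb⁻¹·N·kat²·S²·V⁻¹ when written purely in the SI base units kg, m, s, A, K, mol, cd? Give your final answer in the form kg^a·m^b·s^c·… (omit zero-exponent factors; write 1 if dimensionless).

kg⁻³·m⁻⁷·s⁷·A⁶·mol²

Wb = kg·m²·s⁻²·A⁻¹.
So Wb⁻¹ = kg⁻¹·m⁻²·s²·A.
N = kg·m·s⁻².
kat = s⁻¹·mol.
So kat² = s⁻²·mol².
S = kg⁻¹·m⁻²·s³·A².
So S² = kg⁻²·m⁻⁴·s⁶·A⁴.
V = kg·m²·s⁻³·A⁻¹.
So V⁻¹ = kg⁻¹·m⁻²·s³·A.
Combining: Wb⁻¹·N·kat²·S²·V⁻¹ = (kg⁻¹·m⁻²·s²·A) · (kg·m·s⁻²) · (s⁻²·mol²) · (kg⁻²·m⁻⁴·s⁶·A⁴) · (kg⁻¹·m⁻²·s³·A) = kg⁻³·m⁻⁷·s⁷·A⁶·mol².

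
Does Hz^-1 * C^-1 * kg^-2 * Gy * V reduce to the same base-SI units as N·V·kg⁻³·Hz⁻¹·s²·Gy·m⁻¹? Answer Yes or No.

Left side:
  Hz = 1/s = s⁻¹ (frequency is cycles per second).
  So Hz⁻¹ = s.
  C = A·s = s·A (charge = current × time).
  So C⁻¹ = s⁻¹·A⁻¹.
  Gy = J/kg (absorbed dose = energy per mass),
      = m²·s⁻².
  V = W/A (potential = power per current),
      = kg·m²·s⁻³·A⁻¹.
  Combining: Hz⁻¹·C⁻¹·kg⁻²·Gy·V = s · (s⁻¹·A⁻¹) · kg⁻² · (m²·s⁻²) · (kg·m²·s⁻³·A⁻¹) = kg⁻¹·m⁴·s⁻⁵·A⁻².
Right side:
  N = kg·m/s² = kg·m·s⁻² (force = mass × acceleration).
  V = W/A (potential = power per current),
      = kg·m²·s⁻³·A⁻¹.
  Hz = 1/s = s⁻¹ (frequency is cycles per second).
  So Hz⁻¹ = s.
  Gy = J/kg (absorbed dose = energy per mass),
      = m²·s⁻².
  Combining: N·V·kg⁻³·Hz⁻¹·s²·Gy·m⁻¹ = (kg·m·s⁻²) · (kg·m²·s⁻³·A⁻¹) · kg⁻³ · s · s² · (m²·s⁻²) · m⁻¹ = kg⁻¹·m⁴·s⁻⁴·A⁻¹.
Left is kg⁻¹·m⁴·s⁻⁵·A⁻²; right is kg⁻¹·m⁴·s⁻⁴·A⁻¹ — different.

No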